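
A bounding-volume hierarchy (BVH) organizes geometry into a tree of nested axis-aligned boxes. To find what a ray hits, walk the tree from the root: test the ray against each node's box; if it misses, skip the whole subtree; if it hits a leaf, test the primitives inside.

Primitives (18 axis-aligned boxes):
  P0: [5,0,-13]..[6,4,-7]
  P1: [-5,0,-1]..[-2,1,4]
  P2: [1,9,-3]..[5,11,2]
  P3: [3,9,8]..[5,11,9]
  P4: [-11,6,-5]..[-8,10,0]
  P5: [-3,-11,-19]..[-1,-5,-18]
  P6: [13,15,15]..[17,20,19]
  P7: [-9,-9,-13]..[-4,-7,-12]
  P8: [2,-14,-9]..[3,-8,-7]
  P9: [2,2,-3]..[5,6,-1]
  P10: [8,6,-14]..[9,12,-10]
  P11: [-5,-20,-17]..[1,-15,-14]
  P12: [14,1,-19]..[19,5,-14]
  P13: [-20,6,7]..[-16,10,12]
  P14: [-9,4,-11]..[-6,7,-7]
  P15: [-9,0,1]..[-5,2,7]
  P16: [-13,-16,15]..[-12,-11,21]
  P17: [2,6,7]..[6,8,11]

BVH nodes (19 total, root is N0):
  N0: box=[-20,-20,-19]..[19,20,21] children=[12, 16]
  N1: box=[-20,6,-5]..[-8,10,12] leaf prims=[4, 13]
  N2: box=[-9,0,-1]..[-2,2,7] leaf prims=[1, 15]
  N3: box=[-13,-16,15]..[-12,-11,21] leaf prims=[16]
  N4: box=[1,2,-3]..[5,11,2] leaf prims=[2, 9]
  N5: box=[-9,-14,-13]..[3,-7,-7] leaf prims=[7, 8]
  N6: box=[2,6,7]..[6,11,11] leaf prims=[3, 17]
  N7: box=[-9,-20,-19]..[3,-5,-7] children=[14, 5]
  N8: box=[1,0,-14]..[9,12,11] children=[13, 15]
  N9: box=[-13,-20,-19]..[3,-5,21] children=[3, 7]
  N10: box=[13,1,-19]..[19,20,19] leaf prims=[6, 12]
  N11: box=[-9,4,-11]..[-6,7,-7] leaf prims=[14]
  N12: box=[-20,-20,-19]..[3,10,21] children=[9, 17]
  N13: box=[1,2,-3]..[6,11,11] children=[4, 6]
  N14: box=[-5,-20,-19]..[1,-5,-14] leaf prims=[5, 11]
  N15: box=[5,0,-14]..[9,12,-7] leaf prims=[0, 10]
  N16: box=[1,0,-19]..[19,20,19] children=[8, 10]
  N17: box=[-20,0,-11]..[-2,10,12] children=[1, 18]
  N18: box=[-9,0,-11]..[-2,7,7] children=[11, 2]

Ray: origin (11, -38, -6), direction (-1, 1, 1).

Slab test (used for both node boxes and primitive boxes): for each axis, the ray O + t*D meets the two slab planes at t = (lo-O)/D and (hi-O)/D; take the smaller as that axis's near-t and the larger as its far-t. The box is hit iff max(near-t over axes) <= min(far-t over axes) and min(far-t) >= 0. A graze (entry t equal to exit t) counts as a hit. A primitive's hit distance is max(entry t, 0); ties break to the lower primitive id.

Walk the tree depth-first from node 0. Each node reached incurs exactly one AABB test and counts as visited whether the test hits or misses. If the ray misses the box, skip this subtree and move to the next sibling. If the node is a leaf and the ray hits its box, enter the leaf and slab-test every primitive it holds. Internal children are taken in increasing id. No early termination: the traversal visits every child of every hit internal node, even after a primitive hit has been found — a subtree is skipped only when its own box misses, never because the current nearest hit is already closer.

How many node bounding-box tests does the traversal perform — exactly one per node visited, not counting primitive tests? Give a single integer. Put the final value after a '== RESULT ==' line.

Walk:
N0 x:[-8,31] y:[18,58] z:[-13,27] -> hit [18,27], descend [12, 16]
  N12 x:[8,31] y:[18,48] z:[-13,27] -> hit [18,27], descend [9, 17]
    N9 x:[8,24] y:[18,33] z:[-13,27] -> hit [18,24], descend [3, 7]
      N3 x:[23,24] y:[22,27] z:[21,27] -> hit [23,24] leaf, test {P16@t=23}
      N7 x:[8,20] y:[18,33] z:[-13,-1] -> miss, prune
    N17 x:[13,31] y:[38,48] z:[-5,18] -> miss, prune
  N16 x:[-8,10] y:[38,58] z:[-13,25] -> miss, prune

7 AABB tests over nodes [0, 12, 9, 3, 7, 17, 16]; 1 leaf entered; closest P16.

== RESULT ==
7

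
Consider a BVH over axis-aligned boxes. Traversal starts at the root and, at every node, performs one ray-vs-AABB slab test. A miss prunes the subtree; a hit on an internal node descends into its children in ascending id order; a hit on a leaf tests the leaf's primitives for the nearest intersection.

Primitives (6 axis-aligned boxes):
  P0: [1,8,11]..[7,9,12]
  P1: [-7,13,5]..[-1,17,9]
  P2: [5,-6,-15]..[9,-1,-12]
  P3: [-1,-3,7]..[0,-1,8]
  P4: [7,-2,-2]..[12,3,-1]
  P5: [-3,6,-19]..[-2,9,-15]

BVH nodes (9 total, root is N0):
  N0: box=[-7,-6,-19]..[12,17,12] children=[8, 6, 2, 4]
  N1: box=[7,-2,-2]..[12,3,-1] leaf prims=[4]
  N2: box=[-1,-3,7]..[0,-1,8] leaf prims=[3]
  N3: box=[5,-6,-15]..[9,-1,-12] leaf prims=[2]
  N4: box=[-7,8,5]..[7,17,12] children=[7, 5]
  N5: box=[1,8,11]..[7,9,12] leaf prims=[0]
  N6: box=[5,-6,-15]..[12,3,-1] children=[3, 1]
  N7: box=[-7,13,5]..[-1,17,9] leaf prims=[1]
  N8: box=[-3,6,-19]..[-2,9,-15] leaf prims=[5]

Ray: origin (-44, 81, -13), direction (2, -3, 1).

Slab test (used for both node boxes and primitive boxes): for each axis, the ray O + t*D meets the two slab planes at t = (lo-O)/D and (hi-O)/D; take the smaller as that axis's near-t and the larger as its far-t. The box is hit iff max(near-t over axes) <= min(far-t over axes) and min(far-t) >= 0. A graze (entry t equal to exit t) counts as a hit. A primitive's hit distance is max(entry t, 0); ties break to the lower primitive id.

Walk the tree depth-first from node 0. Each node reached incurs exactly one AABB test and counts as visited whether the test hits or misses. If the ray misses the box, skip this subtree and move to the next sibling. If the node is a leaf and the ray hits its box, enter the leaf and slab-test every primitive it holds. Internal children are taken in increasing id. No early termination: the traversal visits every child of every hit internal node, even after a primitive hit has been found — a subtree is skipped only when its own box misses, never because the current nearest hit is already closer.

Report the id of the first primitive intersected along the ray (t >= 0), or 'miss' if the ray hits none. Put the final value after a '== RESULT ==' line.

Trace the traversal:
N0 x:[37/2,28] y:[64/3,29] z:[-6,25] -> hit [64/3,25], descend [2, 4, 6, 8]
  N2 x:[43/2,22] y:[82/3,28] z:[20,21] -> miss, prune
  N4 x:[37/2,51/2] y:[64/3,73/3] z:[18,25] -> hit [64/3,73/3], descend [5, 7]
    N5 x:[45/2,51/2] y:[24,73/3] z:[24,25] -> hit [24,73/3] leaf, test {P0@t=24}
    N7 x:[37/2,43/2] y:[64/3,68/3] z:[18,22] -> hit [64/3,43/2] leaf, test {P1@t=64/3}
  N6 x:[49/2,28] y:[26,29] z:[-2,12] -> miss, prune
  N8 x:[41/2,21] y:[24,25] z:[-6,-2] -> miss, prune

Visited [0, 2, 4, 5, 7, 6, 8]. Tests: 7 box, 2 leaf. Nearest: P1.

== RESULT ==
1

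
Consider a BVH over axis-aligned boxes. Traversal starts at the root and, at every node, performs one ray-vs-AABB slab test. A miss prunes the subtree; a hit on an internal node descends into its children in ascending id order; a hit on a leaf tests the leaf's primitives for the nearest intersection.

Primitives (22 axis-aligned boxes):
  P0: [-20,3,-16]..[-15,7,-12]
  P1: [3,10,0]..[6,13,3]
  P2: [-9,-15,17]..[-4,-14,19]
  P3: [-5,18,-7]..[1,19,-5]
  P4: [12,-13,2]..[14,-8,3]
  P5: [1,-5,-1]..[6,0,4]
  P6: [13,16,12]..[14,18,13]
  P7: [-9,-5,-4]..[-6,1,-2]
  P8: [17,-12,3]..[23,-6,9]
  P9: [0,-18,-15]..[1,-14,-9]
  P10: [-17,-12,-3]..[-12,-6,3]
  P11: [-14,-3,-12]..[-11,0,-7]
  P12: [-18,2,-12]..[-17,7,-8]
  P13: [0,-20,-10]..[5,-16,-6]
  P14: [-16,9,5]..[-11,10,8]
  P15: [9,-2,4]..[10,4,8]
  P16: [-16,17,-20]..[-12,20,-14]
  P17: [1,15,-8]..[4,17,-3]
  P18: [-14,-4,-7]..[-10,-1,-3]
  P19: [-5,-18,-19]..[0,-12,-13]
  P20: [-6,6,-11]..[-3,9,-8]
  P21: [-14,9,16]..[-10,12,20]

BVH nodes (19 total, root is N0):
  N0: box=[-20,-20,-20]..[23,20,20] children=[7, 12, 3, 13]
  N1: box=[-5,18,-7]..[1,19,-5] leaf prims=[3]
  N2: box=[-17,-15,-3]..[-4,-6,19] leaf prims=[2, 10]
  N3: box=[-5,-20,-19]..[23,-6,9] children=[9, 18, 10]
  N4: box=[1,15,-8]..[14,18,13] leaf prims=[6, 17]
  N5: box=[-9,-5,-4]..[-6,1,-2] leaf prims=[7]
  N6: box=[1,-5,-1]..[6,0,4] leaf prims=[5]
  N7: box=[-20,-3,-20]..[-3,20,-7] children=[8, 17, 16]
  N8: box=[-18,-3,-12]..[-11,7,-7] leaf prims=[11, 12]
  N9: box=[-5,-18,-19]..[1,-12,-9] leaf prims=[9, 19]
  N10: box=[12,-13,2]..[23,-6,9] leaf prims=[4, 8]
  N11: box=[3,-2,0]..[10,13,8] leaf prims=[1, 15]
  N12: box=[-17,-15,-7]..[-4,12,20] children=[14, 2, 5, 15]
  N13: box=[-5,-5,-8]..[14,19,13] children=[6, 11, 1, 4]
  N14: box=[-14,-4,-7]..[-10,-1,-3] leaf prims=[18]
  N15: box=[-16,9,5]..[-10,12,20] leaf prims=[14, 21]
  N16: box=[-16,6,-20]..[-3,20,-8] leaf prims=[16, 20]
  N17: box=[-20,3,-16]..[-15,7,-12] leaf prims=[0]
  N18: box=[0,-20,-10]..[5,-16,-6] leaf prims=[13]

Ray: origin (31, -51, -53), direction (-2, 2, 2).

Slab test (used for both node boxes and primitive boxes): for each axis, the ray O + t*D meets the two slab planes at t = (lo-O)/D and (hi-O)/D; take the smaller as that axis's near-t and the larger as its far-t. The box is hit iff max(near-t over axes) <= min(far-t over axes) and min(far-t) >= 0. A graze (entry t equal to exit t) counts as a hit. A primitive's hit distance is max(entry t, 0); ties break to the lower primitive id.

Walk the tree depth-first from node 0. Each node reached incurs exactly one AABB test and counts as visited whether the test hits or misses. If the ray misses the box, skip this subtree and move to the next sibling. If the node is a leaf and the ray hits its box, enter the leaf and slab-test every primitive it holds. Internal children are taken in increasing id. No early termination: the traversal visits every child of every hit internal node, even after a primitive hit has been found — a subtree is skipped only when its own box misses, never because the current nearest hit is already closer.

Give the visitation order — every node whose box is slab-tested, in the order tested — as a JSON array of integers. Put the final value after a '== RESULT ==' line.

Walk:
N0 x:[4,51/2] y:[31/2,71/2] z:[33/2,73/2] -> hit [33/2,51/2], descend [3, 7, 12, 13]
  N3 x:[4,18] y:[31/2,45/2] z:[17,31] -> hit [17,18], descend [9, 10, 18]
    N9 x:[15,18] y:[33/2,39/2] z:[17,22] -> hit [17,18] leaf, test {P9(miss), P19@t=17}
    N10 x:[4,19/2] y:[19,45/2] z:[55/2,31] -> miss, prune
    N18 x:[13,31/2] y:[31/2,35/2] z:[43/2,47/2] -> miss, prune
  N7 x:[17,51/2] y:[24,71/2] z:[33/2,23] -> miss, prune
  N12 x:[35/2,24] y:[18,63/2] z:[23,73/2] -> hit [23,24], descend [2, 5, 14, 15]
    N2 x:[35/2,24] y:[18,45/2] z:[25,36] -> miss, prune
    N5 x:[37/2,20] y:[23,26] z:[49/2,51/2] -> miss, prune
    N14 x:[41/2,45/2] y:[47/2,25] z:[23,25] -> miss, prune
    N15 x:[41/2,47/2] y:[30,63/2] z:[29,73/2] -> miss, prune
  N13 x:[17/2,18] y:[23,35] z:[45/2,33] -> miss, prune

Summary -> nodes [0, 3, 9, 10, 18, 7, 12, 2, 5, 14, 15, 13]; box-tests=12; leaf-entries=1; first=P19

== RESULT ==
[0, 3, 9, 10, 18, 7, 12, 2, 5, 14, 15, 13]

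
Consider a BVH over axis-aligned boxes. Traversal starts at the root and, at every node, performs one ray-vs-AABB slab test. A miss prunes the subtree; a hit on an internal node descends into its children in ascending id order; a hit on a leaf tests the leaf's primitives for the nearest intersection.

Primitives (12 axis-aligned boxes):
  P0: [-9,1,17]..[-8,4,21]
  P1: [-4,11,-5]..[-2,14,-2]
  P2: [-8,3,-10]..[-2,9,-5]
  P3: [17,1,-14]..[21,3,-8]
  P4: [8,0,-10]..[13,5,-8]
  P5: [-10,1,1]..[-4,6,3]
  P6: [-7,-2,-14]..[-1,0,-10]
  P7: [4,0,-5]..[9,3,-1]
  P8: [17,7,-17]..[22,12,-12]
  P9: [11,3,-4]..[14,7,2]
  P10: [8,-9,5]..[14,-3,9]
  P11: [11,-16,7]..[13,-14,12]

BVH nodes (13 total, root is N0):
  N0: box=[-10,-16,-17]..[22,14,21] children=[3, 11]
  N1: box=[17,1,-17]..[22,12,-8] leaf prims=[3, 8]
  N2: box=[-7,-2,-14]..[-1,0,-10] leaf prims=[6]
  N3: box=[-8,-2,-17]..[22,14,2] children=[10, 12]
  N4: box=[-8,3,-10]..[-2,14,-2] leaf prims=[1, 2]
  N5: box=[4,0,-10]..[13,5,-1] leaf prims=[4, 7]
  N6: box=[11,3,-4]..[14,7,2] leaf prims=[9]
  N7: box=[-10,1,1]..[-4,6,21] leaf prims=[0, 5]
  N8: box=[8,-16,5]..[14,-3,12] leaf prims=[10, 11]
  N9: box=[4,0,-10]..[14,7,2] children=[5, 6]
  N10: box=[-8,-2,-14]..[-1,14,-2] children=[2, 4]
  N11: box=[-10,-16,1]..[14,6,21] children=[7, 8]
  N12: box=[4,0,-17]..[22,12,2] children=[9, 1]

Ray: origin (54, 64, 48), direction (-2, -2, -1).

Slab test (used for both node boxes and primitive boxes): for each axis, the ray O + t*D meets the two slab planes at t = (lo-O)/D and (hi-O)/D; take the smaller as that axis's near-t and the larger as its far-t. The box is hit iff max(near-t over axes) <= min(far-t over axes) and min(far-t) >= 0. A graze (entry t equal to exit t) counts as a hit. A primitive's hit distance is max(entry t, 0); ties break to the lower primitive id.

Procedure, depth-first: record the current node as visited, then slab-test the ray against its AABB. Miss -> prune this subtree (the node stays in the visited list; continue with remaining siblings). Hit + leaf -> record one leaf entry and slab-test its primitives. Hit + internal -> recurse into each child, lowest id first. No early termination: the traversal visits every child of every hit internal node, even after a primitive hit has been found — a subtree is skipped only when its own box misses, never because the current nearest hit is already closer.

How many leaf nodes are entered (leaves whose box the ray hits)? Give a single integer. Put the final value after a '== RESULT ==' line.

Traverse from the root:
N0 x:[16,32] y:[25,40] z:[27,65] -> hit [27,32], descend [3, 11]
  N3 x:[16,31] y:[25,33] z:[46,65] -> miss, prune
  N11 x:[20,32] y:[29,40] z:[27,47] -> hit [29,32], descend [7, 8]
    N7 x:[29,32] y:[29,63/2] z:[27,47] -> hit [29,63/2] leaf, test {P0@t=31, P5(miss)}
    N8 x:[20,23] y:[67/2,40] z:[36,43] -> miss, prune

Summary -> nodes [0, 3, 11, 7, 8]; box-tests=5; leaf-entries=1; first=P0

== RESULT ==
1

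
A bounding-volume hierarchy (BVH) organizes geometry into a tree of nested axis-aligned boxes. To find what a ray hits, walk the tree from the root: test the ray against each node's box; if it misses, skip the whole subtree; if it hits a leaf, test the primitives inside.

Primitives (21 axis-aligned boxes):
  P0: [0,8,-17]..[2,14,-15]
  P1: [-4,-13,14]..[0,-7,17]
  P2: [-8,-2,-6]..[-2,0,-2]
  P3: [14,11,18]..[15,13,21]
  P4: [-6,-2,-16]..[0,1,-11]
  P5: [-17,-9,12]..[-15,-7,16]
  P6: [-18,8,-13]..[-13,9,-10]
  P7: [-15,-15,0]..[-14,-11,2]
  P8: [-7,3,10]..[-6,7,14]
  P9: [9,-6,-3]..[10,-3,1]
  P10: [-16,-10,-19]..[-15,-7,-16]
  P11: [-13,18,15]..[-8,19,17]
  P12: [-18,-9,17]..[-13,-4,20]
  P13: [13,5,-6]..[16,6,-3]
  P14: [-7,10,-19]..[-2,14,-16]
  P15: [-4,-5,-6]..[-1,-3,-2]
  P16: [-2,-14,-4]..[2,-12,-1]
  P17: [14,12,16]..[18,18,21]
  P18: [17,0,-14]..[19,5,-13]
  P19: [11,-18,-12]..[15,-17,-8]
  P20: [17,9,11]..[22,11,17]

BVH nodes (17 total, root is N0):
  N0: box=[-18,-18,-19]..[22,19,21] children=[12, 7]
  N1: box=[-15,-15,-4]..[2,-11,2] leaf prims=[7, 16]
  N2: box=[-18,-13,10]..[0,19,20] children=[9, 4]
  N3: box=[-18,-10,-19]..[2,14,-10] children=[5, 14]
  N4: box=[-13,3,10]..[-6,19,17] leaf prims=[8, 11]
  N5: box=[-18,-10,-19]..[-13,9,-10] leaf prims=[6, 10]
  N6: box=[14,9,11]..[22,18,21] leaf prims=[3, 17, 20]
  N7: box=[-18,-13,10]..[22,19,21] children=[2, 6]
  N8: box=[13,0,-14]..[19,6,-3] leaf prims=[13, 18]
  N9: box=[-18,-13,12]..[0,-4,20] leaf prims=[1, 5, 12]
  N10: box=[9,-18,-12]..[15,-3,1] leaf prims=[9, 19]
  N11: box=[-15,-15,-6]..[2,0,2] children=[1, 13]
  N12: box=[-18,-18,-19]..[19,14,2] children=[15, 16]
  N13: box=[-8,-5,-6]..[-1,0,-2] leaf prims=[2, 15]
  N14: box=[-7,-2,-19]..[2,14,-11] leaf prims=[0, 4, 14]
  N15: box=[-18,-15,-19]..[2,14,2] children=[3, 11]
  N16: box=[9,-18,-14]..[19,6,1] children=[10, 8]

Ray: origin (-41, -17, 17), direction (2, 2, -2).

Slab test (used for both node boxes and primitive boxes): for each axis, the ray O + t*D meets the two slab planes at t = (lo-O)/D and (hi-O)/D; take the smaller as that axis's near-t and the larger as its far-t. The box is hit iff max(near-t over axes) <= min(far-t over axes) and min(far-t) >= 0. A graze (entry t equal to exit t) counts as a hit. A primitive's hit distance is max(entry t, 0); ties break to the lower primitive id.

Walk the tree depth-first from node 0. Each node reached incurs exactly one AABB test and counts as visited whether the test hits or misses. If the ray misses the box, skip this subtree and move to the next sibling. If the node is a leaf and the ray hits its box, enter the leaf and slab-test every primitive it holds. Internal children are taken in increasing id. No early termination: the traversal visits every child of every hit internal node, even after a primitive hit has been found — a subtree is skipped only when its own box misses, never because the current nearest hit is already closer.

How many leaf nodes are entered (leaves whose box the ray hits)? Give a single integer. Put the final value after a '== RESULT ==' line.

Walk:
N0 x:[23/2,63/2] y:[-1/2,18] z:[-2,18] -> hit [23/2,18], descend [7, 12]
  N7 x:[23/2,63/2] y:[2,18] z:[-2,7/2] -> miss, prune
  N12 x:[23/2,30] y:[-1/2,31/2] z:[15/2,18] -> hit [23/2,31/2], descend [15, 16]
    N15 x:[23/2,43/2] y:[1,31/2] z:[15/2,18] -> hit [23/2,31/2], descend [3, 11]
      N3 x:[23/2,43/2] y:[7/2,31/2] z:[27/2,18] -> hit [27/2,31/2], descend [5, 14]
        N5 x:[23/2,14] y:[7/2,13] z:[27/2,18] -> miss, prune
        N14 x:[17,43/2] y:[15/2,31/2] z:[14,18] -> miss, prune
      N11 x:[13,43/2] y:[1,17/2] z:[15/2,23/2] -> miss, prune
    N16 x:[25,30] y:[-1/2,23/2] z:[8,31/2] -> miss, prune

9 AABB tests over nodes [0, 7, 12, 15, 3, 5, 14, 11, 16]; 0 leaves entered; closest miss.

== RESULT ==
0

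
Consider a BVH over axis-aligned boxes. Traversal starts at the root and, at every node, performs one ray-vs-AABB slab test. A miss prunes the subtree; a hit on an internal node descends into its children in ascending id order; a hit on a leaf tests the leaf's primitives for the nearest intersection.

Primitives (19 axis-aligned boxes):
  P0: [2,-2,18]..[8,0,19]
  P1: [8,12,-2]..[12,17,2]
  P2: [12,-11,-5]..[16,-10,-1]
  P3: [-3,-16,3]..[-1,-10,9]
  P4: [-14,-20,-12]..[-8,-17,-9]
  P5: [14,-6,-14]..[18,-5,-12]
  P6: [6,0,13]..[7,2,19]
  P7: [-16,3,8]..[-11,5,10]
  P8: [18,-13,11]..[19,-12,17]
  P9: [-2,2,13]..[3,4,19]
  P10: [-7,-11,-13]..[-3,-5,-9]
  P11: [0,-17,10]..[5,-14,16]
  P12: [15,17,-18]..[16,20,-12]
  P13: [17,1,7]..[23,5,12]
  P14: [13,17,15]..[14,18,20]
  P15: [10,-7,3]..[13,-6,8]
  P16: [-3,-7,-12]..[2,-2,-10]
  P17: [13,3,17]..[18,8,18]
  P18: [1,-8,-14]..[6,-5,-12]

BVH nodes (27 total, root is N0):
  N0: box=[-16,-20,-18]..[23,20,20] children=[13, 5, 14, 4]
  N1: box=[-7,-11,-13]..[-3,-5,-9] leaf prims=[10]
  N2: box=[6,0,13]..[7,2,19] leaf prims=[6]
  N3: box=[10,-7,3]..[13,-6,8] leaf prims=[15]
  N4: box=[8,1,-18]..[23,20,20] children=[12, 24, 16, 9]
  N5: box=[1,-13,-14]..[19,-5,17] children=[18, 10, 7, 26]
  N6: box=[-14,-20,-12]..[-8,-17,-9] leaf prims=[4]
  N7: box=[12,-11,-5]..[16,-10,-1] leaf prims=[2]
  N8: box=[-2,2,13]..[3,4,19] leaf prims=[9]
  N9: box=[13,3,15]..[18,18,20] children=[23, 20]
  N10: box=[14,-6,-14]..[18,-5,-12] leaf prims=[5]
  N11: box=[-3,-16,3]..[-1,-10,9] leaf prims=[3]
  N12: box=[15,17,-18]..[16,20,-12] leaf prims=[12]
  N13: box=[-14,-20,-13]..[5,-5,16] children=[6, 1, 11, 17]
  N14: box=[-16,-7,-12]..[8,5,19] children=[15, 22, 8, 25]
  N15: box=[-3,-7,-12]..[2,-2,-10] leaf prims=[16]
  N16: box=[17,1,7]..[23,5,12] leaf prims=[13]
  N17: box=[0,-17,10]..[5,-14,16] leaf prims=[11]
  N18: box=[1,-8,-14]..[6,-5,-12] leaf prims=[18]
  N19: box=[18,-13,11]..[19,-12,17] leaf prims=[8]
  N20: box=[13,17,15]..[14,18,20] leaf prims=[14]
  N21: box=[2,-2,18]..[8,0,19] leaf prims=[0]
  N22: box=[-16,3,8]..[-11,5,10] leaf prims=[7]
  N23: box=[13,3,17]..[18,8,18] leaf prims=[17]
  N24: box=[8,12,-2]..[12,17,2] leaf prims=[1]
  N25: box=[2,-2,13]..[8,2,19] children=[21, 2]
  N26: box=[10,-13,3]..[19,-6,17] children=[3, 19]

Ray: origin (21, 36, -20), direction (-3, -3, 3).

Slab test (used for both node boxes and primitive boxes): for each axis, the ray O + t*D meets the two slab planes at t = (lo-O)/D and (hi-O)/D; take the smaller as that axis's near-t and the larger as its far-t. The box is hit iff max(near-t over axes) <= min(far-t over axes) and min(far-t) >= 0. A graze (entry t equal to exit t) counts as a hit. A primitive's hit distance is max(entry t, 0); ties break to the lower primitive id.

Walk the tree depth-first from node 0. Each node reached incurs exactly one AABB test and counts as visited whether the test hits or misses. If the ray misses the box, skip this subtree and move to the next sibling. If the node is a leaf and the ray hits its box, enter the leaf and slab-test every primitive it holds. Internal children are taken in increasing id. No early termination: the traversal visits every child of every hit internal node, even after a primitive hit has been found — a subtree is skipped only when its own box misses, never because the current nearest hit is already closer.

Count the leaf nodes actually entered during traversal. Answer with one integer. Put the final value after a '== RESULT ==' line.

Trace the traversal:
N0 x:[-2/3,37/3] y:[16/3,56/3] z:[2/3,40/3] -> hit [16/3,37/3], descend [4, 5, 13, 14]
  N4 x:[-2/3,13/3] y:[16/3,35/3] z:[2/3,40/3] -> miss, prune
  N5 x:[2/3,20/3] y:[41/3,49/3] z:[2,37/3] -> miss, prune
  N13 x:[16/3,35/3] y:[41/3,56/3] z:[7/3,12] -> miss, prune
  N14 x:[13/3,37/3] y:[31/3,43/3] z:[8/3,13] -> hit [31/3,37/3], descend [8, 15, 22, 25]
    N8 x:[6,23/3] y:[32/3,34/3] z:[11,13] -> miss, prune
    N15 x:[19/3,8] y:[38/3,43/3] z:[8/3,10/3] -> miss, prune
    N22 x:[32/3,37/3] y:[31/3,11] z:[28/3,10] -> miss, prune
    N25 x:[13/3,19/3] y:[34/3,38/3] z:[11,13] -> miss, prune

Summary -> nodes [0, 4, 5, 13, 14, 8, 15, 22, 25]; box-tests=9; leaf-entries=0; first=miss

== RESULT ==
0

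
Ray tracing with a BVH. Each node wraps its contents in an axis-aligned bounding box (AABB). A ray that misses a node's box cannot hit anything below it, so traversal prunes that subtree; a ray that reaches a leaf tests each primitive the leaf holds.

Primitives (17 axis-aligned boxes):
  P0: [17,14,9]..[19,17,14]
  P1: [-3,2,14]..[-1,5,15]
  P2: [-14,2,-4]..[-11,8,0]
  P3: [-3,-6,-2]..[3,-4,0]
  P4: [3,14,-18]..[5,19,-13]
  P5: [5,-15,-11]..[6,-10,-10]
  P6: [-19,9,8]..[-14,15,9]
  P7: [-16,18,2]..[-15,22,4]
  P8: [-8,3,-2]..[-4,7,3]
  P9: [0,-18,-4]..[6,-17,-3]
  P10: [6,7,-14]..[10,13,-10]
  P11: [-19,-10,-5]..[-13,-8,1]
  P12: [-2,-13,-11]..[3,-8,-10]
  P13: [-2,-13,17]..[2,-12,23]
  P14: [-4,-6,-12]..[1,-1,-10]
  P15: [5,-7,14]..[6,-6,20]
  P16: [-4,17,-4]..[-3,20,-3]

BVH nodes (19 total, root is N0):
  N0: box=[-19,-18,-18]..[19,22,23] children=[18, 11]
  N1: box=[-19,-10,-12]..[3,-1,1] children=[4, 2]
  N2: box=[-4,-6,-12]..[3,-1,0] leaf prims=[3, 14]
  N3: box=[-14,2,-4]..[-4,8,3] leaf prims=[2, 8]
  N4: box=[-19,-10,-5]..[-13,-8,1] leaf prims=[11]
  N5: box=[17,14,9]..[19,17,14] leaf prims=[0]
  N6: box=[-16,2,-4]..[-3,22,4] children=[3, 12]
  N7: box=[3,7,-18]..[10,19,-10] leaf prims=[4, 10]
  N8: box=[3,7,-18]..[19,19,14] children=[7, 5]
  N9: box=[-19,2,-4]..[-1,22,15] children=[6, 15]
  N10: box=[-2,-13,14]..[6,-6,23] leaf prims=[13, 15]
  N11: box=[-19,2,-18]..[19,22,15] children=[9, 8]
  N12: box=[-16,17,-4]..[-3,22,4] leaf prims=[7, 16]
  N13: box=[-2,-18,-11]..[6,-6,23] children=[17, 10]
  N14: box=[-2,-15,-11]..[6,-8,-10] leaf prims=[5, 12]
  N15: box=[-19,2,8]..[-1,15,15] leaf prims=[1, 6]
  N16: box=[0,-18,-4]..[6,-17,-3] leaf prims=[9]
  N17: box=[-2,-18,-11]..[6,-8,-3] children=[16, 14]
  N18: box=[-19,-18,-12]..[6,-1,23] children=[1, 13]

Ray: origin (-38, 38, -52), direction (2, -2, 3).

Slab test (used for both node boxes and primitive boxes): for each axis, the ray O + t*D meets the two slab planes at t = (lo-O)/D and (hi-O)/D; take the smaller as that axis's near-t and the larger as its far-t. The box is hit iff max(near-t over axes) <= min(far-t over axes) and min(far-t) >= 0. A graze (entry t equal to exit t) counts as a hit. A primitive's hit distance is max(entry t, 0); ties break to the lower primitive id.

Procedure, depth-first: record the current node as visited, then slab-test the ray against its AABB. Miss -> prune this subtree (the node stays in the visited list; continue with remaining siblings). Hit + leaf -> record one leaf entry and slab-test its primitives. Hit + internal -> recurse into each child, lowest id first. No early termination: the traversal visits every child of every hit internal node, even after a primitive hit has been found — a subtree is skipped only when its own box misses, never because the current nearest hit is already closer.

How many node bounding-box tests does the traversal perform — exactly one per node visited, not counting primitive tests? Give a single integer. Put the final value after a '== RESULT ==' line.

Traverse from the root:
N0 x:[19/2,57/2] y:[8,28] z:[34/3,25] -> hit [34/3,25], descend [11, 18]
  N11 x:[19/2,57/2] y:[8,18] z:[34/3,67/3] -> hit [34/3,18], descend [8, 9]
    N8 x:[41/2,57/2] y:[19/2,31/2] z:[34/3,22] -> miss, prune
    N9 x:[19/2,37/2] y:[8,18] z:[16,67/3] -> hit [16,18], descend [6, 15]
      N6 x:[11,35/2] y:[8,18] z:[16,56/3] -> hit [16,35/2], descend [3, 12]
        N3 x:[12,17] y:[15,18] z:[16,55/3] -> hit [16,17] leaf, test {P2(miss), P8@t=50/3}
        N12 x:[11,35/2] y:[8,21/2] z:[16,56/3] -> miss, prune
      N15 x:[19/2,37/2] y:[23/2,18] z:[20,67/3] -> miss, prune
  N18 x:[19/2,22] y:[39/2,28] z:[40/3,25] -> hit [39/2,22], descend [1, 13]
    N1 x:[19/2,41/2] y:[39/2,24] z:[40/3,53/3] -> miss, prune
    N13 x:[18,22] y:[22,28] z:[41/3,25] -> hit [22,22], descend [10, 17]
      N10 x:[18,22] y:[22,51/2] z:[22,25] -> hit [22,22] leaf, test {P13(miss), P15@t=22}
      N17 x:[18,22] y:[23,28] z:[41/3,49/3] -> miss, prune

13 AABB tests over nodes [0, 11, 8, 9, 6, 3, 12, 15, 18, 1, 13, 10, 17]; 2 leaves entered; closest P8.

== RESULT ==
13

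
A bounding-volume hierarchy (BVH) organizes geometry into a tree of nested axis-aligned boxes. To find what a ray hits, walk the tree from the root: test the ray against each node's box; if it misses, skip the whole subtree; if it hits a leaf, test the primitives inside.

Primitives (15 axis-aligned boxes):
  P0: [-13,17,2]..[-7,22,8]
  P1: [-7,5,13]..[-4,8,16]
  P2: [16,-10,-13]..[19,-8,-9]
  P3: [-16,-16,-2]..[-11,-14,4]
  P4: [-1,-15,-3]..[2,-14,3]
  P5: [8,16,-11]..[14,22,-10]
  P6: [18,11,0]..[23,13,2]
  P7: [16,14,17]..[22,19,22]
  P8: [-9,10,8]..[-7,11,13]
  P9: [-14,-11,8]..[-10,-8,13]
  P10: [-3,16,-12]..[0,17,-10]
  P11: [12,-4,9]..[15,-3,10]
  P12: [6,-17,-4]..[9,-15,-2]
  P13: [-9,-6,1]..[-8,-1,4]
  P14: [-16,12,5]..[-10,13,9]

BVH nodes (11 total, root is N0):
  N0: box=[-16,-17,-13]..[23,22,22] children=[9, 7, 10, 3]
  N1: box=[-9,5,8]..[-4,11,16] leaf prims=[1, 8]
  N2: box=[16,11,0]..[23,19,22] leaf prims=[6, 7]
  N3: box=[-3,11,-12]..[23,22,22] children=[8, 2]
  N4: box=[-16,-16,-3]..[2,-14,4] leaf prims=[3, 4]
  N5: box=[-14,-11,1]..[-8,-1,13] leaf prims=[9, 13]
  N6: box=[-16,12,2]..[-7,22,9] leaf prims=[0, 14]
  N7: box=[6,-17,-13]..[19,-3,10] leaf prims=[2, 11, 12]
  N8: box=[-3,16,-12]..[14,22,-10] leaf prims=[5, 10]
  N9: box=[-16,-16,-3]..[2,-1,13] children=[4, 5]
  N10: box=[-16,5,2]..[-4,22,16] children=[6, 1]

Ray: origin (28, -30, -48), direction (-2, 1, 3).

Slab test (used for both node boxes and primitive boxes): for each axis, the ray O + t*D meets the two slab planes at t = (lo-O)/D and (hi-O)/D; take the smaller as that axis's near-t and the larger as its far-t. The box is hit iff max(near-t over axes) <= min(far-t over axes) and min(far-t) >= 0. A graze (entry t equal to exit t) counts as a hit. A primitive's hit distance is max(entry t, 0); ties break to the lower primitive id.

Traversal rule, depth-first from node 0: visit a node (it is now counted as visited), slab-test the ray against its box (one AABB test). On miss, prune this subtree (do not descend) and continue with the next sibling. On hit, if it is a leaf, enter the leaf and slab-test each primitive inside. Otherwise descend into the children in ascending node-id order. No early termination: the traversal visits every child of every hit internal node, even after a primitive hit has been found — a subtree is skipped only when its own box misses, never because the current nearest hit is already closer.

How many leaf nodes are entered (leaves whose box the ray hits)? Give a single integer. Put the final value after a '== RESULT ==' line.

Walk:
N0 x:[5/2,22] y:[13,52] z:[35/3,70/3] -> hit [13,22], descend [3, 7, 9, 10]
  N3 x:[5/2,31/2] y:[41,52] z:[12,70/3] -> miss, prune
  N7 x:[9/2,11] y:[13,27] z:[35/3,58/3] -> miss, prune
  N9 x:[13,22] y:[14,29] z:[15,61/3] -> hit [15,61/3], descend [4, 5]
    N4 x:[13,22] y:[14,16] z:[15,52/3] -> hit [15,16] leaf, test {P3(miss), P4(miss)}
    N5 x:[18,21] y:[19,29] z:[49/3,61/3] -> hit [19,61/3] leaf, test {P9@t=19, P13(miss)}
  N10 x:[16,22] y:[35,52] z:[50/3,64/3] -> miss, prune

order=[0, 3, 7, 9, 4, 5, 10]  |boxes|=7  |leaves|=2  hit=P9

== RESULT ==
2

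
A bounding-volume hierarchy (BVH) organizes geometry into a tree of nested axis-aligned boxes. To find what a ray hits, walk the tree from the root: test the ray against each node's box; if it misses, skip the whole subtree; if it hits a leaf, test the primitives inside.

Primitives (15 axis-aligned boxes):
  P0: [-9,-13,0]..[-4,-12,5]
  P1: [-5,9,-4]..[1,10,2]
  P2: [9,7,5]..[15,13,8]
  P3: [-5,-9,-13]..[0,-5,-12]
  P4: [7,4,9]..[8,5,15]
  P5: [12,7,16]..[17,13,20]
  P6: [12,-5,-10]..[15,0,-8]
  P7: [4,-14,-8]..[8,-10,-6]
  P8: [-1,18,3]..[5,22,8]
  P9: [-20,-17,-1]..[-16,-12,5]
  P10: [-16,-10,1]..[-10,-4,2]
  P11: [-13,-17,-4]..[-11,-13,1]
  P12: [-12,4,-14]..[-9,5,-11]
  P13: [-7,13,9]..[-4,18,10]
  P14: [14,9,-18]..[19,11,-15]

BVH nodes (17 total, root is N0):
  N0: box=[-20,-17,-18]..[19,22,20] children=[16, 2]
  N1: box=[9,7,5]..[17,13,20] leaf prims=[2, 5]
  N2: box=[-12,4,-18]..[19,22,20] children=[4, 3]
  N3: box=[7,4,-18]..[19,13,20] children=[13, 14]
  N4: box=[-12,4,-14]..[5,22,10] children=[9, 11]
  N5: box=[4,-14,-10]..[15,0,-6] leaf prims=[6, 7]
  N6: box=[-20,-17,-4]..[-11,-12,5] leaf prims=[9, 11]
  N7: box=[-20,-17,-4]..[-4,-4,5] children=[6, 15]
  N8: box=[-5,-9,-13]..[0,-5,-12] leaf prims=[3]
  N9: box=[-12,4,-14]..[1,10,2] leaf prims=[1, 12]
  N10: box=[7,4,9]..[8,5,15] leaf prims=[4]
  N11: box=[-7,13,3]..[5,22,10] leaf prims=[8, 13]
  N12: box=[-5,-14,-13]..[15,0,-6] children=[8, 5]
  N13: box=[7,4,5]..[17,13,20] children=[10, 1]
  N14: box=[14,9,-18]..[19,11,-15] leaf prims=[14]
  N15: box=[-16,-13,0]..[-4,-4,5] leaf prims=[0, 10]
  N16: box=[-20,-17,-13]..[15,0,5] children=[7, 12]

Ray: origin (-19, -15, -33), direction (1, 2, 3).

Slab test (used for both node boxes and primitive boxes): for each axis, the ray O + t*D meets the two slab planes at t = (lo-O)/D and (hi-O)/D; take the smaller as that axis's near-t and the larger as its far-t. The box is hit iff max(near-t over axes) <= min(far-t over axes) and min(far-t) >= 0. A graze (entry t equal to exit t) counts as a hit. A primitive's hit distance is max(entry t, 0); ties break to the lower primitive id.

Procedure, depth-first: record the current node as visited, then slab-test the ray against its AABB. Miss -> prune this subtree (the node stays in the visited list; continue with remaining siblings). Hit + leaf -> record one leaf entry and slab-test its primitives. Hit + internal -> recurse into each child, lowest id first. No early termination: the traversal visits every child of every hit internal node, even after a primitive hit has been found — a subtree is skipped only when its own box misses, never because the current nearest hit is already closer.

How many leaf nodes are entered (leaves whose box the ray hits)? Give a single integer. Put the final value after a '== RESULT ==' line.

Traverse from the root:
N0 x:[-1,38] y:[-1,37/2] z:[5,53/3] -> hit [5,53/3], descend [2, 16]
  N2 x:[7,38] y:[19/2,37/2] z:[5,53/3] -> hit [19/2,53/3], descend [3, 4]
    N3 x:[26,38] y:[19/2,14] z:[5,53/3] -> miss, prune
    N4 x:[7,24] y:[19/2,37/2] z:[19/3,43/3] -> hit [19/2,43/3], descend [9, 11]
      N9 x:[7,20] y:[19/2,25/2] z:[19/3,35/3] -> hit [19/2,35/3] leaf, test {P1(miss), P12(miss)}
      N11 x:[12,24] y:[14,37/2] z:[12,43/3] -> hit [14,43/3] leaf, test {P8(miss), P13@t=14}
  N16 x:[-1,34] y:[-1,15/2] z:[20/3,38/3] -> hit [20/3,15/2], descend [7, 12]
    N7 x:[-1,15] y:[-1,11/2] z:[29/3,38/3] -> miss, prune
    N12 x:[14,34] y:[1/2,15/2] z:[20/3,9] -> miss, prune

Summary -> nodes [0, 2, 3, 4, 9, 11, 16, 7, 12]; box-tests=9; leaf-entries=2; first=P13

== RESULT ==
2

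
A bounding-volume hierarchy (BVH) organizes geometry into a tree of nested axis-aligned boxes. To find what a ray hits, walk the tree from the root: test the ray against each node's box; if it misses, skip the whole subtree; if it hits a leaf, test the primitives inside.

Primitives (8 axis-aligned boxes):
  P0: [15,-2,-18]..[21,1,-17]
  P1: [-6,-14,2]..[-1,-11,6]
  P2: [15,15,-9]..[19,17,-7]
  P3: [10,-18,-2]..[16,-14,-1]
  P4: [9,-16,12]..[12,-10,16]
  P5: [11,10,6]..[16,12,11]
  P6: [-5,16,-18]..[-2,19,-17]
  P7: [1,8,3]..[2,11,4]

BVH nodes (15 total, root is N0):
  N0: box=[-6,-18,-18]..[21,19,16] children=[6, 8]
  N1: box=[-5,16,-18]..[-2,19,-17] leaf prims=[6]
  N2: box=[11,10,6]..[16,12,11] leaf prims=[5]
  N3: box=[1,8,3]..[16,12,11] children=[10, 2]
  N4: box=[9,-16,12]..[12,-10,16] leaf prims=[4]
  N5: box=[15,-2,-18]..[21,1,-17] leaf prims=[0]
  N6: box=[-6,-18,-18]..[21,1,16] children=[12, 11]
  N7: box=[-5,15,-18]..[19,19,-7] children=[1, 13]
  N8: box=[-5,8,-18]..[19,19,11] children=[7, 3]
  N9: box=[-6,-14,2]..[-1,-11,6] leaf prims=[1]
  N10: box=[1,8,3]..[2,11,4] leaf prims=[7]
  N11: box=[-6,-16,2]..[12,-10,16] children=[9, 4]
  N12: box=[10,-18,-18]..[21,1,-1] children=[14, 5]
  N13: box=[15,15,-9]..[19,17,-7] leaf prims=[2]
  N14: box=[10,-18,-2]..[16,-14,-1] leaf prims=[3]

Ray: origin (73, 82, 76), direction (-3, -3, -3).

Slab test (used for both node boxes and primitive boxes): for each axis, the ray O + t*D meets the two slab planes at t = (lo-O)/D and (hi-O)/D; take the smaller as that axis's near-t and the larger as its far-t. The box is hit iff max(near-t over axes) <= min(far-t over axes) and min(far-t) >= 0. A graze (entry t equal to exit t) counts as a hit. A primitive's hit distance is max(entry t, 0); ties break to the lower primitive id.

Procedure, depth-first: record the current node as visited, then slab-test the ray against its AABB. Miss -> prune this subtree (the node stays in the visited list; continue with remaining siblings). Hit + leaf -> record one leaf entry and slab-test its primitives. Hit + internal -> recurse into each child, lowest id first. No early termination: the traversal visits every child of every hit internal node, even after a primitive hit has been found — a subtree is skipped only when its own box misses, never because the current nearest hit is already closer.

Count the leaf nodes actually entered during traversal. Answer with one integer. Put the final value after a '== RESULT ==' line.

Traverse from the root:
N0 x:[52/3,79/3] y:[21,100/3] z:[20,94/3] -> hit [21,79/3], descend [6, 8]
  N6 x:[52/3,79/3] y:[27,100/3] z:[20,94/3] -> miss, prune
  N8 x:[18,26] y:[21,74/3] z:[65/3,94/3] -> hit [65/3,74/3], descend [3, 7]
    N3 x:[19,24] y:[70/3,74/3] z:[65/3,73/3] -> hit [70/3,24], descend [2, 10]
      N2 x:[19,62/3] y:[70/3,24] z:[65/3,70/3] -> miss, prune
      N10 x:[71/3,24] y:[71/3,74/3] z:[24,73/3] -> hit [24,24] leaf, test {P7@t=24}
    N7 x:[18,26] y:[21,67/3] z:[83/3,94/3] -> miss, prune

Visited [0, 6, 8, 3, 2, 10, 7]. Tests: 7 box, 1 leaf. Nearest: P7.

== RESULT ==
1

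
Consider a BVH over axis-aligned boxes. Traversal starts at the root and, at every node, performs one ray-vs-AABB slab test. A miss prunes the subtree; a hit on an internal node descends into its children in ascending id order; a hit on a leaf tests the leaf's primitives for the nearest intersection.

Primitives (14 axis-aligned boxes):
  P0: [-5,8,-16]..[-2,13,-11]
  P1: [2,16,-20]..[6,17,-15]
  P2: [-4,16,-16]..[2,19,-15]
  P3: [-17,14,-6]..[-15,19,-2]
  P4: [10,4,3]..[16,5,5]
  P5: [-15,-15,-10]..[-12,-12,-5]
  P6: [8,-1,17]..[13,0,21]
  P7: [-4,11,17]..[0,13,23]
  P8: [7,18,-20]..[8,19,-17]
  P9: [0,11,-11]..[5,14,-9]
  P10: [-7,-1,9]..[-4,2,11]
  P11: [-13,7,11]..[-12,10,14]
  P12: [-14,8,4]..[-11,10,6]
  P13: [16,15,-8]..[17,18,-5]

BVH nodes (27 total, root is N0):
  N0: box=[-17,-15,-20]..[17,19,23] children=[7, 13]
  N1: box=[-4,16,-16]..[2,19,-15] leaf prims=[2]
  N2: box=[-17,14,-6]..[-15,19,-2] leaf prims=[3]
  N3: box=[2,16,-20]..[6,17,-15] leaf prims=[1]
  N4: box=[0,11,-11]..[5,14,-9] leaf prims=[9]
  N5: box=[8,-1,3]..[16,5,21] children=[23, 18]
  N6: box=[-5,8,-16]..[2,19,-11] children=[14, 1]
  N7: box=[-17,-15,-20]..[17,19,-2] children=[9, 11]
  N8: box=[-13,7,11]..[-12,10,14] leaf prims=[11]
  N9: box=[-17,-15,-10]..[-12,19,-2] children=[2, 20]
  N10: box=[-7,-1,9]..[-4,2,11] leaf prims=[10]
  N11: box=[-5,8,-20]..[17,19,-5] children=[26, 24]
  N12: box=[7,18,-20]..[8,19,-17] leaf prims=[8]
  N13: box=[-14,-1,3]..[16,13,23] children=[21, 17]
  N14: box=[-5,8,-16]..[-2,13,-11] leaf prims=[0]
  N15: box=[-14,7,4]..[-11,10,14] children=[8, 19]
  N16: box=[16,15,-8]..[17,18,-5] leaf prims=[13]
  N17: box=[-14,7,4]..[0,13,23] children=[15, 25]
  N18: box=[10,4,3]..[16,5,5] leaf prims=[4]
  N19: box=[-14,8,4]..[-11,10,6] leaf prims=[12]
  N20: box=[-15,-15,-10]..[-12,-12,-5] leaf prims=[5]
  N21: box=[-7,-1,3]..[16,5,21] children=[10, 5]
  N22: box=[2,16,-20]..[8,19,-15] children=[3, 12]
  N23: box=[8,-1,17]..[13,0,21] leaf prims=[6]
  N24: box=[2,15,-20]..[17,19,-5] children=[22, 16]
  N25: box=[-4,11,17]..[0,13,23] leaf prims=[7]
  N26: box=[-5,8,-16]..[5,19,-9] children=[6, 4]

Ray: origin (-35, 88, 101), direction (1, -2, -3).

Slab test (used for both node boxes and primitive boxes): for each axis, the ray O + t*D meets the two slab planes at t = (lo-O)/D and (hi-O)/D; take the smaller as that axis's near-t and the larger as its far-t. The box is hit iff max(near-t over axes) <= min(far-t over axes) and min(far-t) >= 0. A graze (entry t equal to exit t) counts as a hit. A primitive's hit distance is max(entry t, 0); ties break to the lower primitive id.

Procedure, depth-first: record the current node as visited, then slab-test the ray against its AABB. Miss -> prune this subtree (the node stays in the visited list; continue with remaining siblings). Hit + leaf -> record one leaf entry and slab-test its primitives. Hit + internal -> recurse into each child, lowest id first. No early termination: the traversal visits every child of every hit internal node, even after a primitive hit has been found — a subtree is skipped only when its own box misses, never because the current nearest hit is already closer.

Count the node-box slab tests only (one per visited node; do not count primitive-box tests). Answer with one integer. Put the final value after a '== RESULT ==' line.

Trace the traversal:
N0 x:[18,52] y:[69/2,103/2] z:[26,121/3] -> hit [69/2,121/3], descend [7, 13]
  N7 x:[18,52] y:[69/2,103/2] z:[103/3,121/3] -> hit [69/2,121/3], descend [9, 11]
    N9 x:[18,23] y:[69/2,103/2] z:[103/3,37] -> miss, prune
    N11 x:[30,52] y:[69/2,40] z:[106/3,121/3] -> hit [106/3,40], descend [24, 26]
      N24 x:[37,52] y:[69/2,73/2] z:[106/3,121/3] -> miss, prune
      N26 x:[30,40] y:[69/2,40] z:[110/3,39] -> hit [110/3,39], descend [4, 6]
        N4 x:[35,40] y:[37,77/2] z:[110/3,112/3] -> hit [37,112/3] leaf, test {P9@t=37}
        N6 x:[30,37] y:[69/2,40] z:[112/3,39] -> miss, prune
  N13 x:[21,51] y:[75/2,89/2] z:[26,98/3] -> miss, prune

Visited [0, 7, 9, 11, 24, 26, 4, 6, 13]. Tests: 9 box, 1 leaf. Nearest: P9.

== RESULT ==
9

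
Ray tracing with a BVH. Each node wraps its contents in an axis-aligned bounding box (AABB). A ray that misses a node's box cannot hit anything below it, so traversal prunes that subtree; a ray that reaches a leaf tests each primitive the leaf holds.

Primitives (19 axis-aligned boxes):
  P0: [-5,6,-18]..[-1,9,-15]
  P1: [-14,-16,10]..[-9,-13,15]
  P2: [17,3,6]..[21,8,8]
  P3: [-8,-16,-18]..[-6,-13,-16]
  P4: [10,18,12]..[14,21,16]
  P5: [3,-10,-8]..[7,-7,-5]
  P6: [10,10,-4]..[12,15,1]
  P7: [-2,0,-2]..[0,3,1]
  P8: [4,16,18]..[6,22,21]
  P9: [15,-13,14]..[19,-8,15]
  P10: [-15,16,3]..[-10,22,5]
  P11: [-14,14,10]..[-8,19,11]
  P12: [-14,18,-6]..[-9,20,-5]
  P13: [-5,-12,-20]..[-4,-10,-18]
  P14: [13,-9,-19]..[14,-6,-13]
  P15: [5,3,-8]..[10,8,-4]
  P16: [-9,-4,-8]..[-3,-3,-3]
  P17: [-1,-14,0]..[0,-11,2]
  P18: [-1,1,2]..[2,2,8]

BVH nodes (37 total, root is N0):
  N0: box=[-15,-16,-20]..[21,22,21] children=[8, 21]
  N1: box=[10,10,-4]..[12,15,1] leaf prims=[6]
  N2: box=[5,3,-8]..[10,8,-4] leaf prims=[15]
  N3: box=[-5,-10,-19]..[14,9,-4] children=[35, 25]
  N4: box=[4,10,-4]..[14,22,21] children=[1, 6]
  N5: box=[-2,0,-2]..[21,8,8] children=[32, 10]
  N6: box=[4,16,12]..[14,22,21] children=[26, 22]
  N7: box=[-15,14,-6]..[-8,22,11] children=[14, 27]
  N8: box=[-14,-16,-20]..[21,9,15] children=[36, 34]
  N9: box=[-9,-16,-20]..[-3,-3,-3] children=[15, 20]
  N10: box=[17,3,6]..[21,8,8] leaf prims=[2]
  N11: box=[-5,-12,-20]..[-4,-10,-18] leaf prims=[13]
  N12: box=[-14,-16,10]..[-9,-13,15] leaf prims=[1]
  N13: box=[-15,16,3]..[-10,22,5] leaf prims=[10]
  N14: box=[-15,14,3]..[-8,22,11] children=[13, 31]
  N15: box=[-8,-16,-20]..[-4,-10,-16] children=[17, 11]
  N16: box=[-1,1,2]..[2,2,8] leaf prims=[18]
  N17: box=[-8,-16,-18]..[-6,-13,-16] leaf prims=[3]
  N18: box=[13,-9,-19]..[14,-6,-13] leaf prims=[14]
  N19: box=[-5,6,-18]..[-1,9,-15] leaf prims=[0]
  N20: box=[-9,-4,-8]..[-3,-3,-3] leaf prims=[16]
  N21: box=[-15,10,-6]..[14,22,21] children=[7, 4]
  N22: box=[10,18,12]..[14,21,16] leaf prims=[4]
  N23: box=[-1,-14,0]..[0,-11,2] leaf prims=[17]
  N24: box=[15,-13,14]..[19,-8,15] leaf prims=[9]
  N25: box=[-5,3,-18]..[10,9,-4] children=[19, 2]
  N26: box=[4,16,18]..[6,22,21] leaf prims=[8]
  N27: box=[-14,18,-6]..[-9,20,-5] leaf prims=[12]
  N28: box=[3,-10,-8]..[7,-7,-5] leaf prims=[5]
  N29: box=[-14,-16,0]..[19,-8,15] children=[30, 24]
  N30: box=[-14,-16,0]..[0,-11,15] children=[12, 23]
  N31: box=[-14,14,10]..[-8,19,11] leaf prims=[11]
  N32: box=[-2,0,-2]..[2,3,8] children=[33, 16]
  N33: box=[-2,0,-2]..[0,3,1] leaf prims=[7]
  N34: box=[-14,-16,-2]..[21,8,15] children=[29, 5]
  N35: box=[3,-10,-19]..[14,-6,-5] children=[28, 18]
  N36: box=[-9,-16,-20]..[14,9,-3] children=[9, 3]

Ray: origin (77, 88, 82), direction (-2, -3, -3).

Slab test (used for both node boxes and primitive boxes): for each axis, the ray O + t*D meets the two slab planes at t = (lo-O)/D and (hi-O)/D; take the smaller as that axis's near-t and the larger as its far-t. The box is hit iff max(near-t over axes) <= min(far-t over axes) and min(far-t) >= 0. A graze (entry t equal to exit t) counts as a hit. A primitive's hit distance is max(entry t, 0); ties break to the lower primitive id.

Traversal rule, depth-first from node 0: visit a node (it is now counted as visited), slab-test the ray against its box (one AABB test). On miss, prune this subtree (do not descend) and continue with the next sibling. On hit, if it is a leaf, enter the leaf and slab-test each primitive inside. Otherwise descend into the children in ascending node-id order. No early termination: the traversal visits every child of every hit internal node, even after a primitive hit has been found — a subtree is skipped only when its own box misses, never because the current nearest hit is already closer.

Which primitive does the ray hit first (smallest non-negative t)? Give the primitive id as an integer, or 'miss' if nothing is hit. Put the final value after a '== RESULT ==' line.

Traverse from the root:
N0 x:[28,46] y:[22,104/3] z:[61/3,34] -> hit [28,34], descend [8, 21]
  N8 x:[28,91/2] y:[79/3,104/3] z:[67/3,34] -> hit [28,34], descend [34, 36]
    N34 x:[28,91/2] y:[80/3,104/3] z:[67/3,28] -> hit [28,28], descend [5, 29]
      N5 x:[28,79/2] y:[80/3,88/3] z:[74/3,28] -> hit [28,28], descend [10, 32]
        N10 x:[28,30] y:[80/3,85/3] z:[74/3,76/3] -> miss, prune
        N32 x:[75/2,79/2] y:[85/3,88/3] z:[74/3,28] -> miss, prune
      N29 x:[29,91/2] y:[32,104/3] z:[67/3,82/3] -> miss, prune
    N36 x:[63/2,43] y:[79/3,104/3] z:[85/3,34] -> hit [63/2,34], descend [3, 9]
      N3 x:[63/2,41] y:[79/3,98/3] z:[86/3,101/3] -> hit [63/2,98/3], descend [25, 35]
        N25 x:[67/2,41] y:[79/3,85/3] z:[86/3,100/3] -> miss, prune
        N35 x:[63/2,37] y:[94/3,98/3] z:[29,101/3] -> hit [63/2,98/3], descend [18, 28]
          N18 x:[63/2,32] y:[94/3,97/3] z:[95/3,101/3] -> hit [95/3,32] leaf, test {P14@t=95/3}
          N28 x:[35,37] y:[95/3,98/3] z:[29,30] -> miss, prune
      N9 x:[40,43] y:[91/3,104/3] z:[85/3,34] -> miss, prune
  N21 x:[63/2,46] y:[22,26] z:[61/3,88/3] -> miss, prune

order=[0, 8, 34, 5, 10, 32, 29, 36, 3, 25, 35, 18, 28, 9, 21]  |boxes|=15  |leaves|=1  hit=P14

== RESULT ==
14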